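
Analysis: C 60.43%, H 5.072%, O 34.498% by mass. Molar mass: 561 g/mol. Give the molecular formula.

Assume 100 g: 60.43 g C, 5.072 g H, 34.498 g O.
C: 60.43 g ÷ 12.01 g/mol = 5.032 mol
H: 5.072 g ÷ 1.008 g/mol = 5.032 mol
O: 34.498 g ÷ 16.00 g/mol = 2.156 mol
Divide by the smallest (2.156 mol O): C 2.334, H 2.334, O 1.000
Scaling by 3: C 7.00, H 7.00, O 3.00 → C7H7O3
Empirical-formula mass = 139.13 g/mol
n = 561 / 139.13 = 4.03 ≈ 4
Molecular formula = (C7H7O3)×4 = C28H28O12

C28H28O12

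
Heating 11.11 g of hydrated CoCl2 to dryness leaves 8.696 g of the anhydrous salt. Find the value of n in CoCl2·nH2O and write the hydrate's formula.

CoCl2·2H2O

Mass of water lost = 11.11 − 8.696 = 2.414 g → 2.414 / 18.02 = 0.134 mol H2O
Molar mass of CoCl2 = 129.83 g/mol → mol CoCl2 = 8.696 / 129.83 = 0.06698
n = 0.134 / 0.06698 = 2.00 ≈ 2 → CoCl2·2H2O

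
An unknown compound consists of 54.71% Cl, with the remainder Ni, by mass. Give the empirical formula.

Assume 100 g: 54.71 g Cl, 45.29 g Ni.
n(Cl) = 54.71/35.45 = 1.543, n(Ni) = 45.29/58.69 = 0.7717
Divide by the smallest (0.7717 mol Ni): Cl 2.000, Ni 1.000
≈ 2:1 → Cl2Ni

Cl2Ni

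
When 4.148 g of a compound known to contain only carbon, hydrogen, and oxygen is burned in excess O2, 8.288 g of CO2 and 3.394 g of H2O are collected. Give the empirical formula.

mol C = 8.288 / 44.01 = 0.1883; mass C = 0.1883 × 12.01 = 2.262 g
mol H = 2 × (3.394 / 18.02) = 0.3767; mass H = 0.3767 × 1.008 = 0.3797 g
mass O = 4.148 − (2.641) = 1.507 g → mol O = 0.09416
Divide by the smallest (0.09416 mol O): C 2.000, H 4.001, O 1.000
→ C2H4O

C2H4O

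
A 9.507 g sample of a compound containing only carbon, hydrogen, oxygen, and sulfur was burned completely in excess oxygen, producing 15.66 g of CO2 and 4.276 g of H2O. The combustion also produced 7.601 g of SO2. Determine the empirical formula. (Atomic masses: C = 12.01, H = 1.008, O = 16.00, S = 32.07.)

mol C = 15.66 / 44.01 = 0.3558; mass C = 0.3558 × 12.01 = 4.273 g
mol H = 2 × (4.276 / 18.02) = 0.4746; mass H = 0.4746 × 1.008 = 0.4784 g
mol S = 7.601 / 64.07 = 0.1186; mass S = 3.805 g
mass O = 9.507 − (8.557) = 0.9505 g → mol O = 0.05940
Smallest is O at 0.0594 mol; normalising gives C 5.990, H 7.989, O 1.000, S 1.997
Ratio ≈ 6:8:1:2, so the empirical formula is C6H8OS2

C6H8OS2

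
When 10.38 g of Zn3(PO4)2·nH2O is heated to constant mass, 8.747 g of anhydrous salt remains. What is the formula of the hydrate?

Zn3(PO4)2·4H2O

Mass of water lost = 10.38 − 8.747 = 1.633 g → 1.633 / 18.02 = 0.09062 mol H2O
Molar mass of Zn3(PO4)2 = 386.08 g/mol → mol Zn3(PO4)2 = 8.747 / 386.08 = 0.02266
n = 0.09062 / 0.02266 = 4.00 ≈ 4 → Zn3(PO4)2·4H2O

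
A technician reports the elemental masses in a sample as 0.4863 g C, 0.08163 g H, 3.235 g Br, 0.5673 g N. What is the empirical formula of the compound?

n(C) = 0.4863/12.01 = 0.04049, n(H) = 0.08163/1.008 = 0.08098, n(Br) = 3.235/79.90 = 0.04049, n(N) = 0.5673/14.01 = 0.04049
Divide by the smallest (0.04049 mol Br): C 1.000, H 2.000, Br 1.000, N 1.000
≈ 1:2:1:1 → CH2BrN

CH2BrN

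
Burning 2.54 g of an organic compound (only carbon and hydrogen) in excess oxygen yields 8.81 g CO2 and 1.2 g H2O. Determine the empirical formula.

C3H2

mol C = 8.81 / 44.01 = 0.2002; mass C = 0.2002 × 12.01 = 2.404 g
mol H = 2 × (1.2 / 18.02) = 0.1332; mass H = 0.1332 × 1.008 = 0.1343 g
Smallest is H at 0.1332 mol; normalising gives C 1.503, H 1.000
×2: C 3.01, H 2.00 → C3H2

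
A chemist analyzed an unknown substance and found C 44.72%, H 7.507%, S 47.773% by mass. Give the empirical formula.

C5H10S2

Assume 100 g: 44.72 g C, 7.507 g H, 47.773 g S.
C: 44.72 g ÷ 12.01 g/mol = 3.724 mol
H: 7.507 g ÷ 1.008 g/mol = 7.447 mol
S: 47.773 g ÷ 32.07 g/mol = 1.49 mol
Divide by the smallest (1.49 mol S): C 2.500, H 4.999, S 1.000
Multiply by 2: C 5.00, H 10.00, S 2.00 → C5H10S2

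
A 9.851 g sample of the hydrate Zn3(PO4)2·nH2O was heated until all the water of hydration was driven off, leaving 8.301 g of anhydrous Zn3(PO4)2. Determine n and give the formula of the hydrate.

Mass of water lost = 9.851 − 8.301 = 1.55 g → 1.55 / 18.02 = 0.08602 mol H2O
Molar mass of Zn3(PO4)2 = 386.08 g/mol → mol Zn3(PO4)2 = 8.301 / 386.08 = 0.0215
n = 0.08602 / 0.0215 = 4.00 ≈ 4 → Zn3(PO4)2·4H2O

Zn3(PO4)2·4H2O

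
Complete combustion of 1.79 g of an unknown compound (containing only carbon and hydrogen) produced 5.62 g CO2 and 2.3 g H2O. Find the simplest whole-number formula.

CH2

mol C = 5.62 / 44.01 = 0.1277; mass C = 0.1277 × 12.01 = 1.534 g
mol H = 2 × (2.3 / 18.02) = 0.2553; mass H = 0.2553 × 1.008 = 0.2573 g
Ratios (÷ 0.1277): C 1.000, H 1.999
≈ 1:2 → CH2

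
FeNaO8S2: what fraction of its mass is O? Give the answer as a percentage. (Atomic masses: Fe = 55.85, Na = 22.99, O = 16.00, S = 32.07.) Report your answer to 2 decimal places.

Molar mass = 1(55.85) + 1(22.99) + 8(16.00) + 2(32.07) = 270.980 g/mol
Mass of O per mole = 8 × 16.00 = 128.000 g
% O = 128.000 / 270.980 × 100 = 47.24%

47.24%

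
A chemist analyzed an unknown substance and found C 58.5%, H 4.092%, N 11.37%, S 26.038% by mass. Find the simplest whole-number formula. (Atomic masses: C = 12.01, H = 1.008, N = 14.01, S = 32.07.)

C6H5NS

Assume 100 g: 58.5 g C, 4.092 g H, 11.37 g N, 26.038 g S.
Moles — C: 58.5 / 12.01 = 4.871 mol; H: 4.092 / 1.008 = 4.06 mol; N: 11.37 / 14.01 = 0.8116 mol; S: 26.038 / 32.07 = 0.8119 mol
Ratios (÷ 0.8116): C 6.002, H 5.002, N 1.000, S 1.000
Ratio ≈ 6:5:1:1, so the empirical formula is C6H5NS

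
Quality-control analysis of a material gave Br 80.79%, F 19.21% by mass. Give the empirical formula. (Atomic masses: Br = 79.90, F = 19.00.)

Assume 100 g: 80.79 g Br, 19.21 g F.
Br: 80.79 g ÷ 79.90 g/mol = 1.011 mol
F: 19.21 g ÷ 19.00 g/mol = 1.011 mol
Smallest is F at 1.011 mol; normalising gives Br 1.000, F 1.000
≈ 1:1 → BrF

BrF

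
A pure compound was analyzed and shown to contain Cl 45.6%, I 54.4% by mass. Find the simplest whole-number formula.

Assume 100 g: 45.6 g Cl, 54.4 g I.
Cl: 45.6 g ÷ 35.45 g/mol = 1.286 mol
I: 54.4 g ÷ 126.90 g/mol = 0.4287 mol
Divide by the smallest (0.4287 mol I): Cl 3.001, I 1.000
Ratio ≈ 3:1, so the empirical formula is Cl3I

Cl3I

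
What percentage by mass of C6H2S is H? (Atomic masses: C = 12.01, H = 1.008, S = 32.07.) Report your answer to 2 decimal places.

Molar mass = 6(12.01) + 2(1.008) + 1(32.07) = 106.146 g/mol
Mass of H per mole = 2 × 1.008 = 2.016 g
% H = 2.016 / 106.146 × 100 = 1.90%

1.90%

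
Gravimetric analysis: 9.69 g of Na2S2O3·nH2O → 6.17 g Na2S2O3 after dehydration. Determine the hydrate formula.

Mass of water lost = 9.69 − 6.17 = 3.52 g → 3.52 / 18.02 = 0.1953 mol H2O
Molar mass of Na2S2O3 = 158.12 g/mol → mol Na2S2O3 = 6.17 / 158.12 = 0.03902
n = 0.1953 / 0.03902 = 5.01 ≈ 5 → Na2S2O3·5H2O

Na2S2O3·5H2O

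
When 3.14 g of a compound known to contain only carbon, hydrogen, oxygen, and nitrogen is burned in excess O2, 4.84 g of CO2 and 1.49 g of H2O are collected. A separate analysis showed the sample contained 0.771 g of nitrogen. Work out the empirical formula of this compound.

C2H3NO

mol C = 4.84 / 44.01 = 0.1100; mass C = 0.1100 × 12.01 = 1.321 g
mol H = 2 × (1.49 / 18.02) = 0.1654; mass H = 0.1654 × 1.008 = 0.1667 g
mol N = 0.771 / 14.01 = 0.05503
mass O = 3.14 − (2.258) = 0.8815 g → mol O = 0.05509
Smallest is N at 0.05503 mol; normalising gives C 1.998, H 3.005, N 1.000, O 1.001
≈ 2:3:1:1 → C2H3NO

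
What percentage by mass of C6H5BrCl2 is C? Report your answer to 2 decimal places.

Molar mass = 6(12.01) + 5(1.008) + 1(79.90) + 2(35.45) = 227.900 g/mol
Mass of C per mole = 6 × 12.01 = 72.060 g
% C = 72.060 / 227.900 × 100 = 31.62%

31.62%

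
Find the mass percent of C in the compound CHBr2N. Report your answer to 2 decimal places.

6.43%

Molar mass = 1(12.01) + 1(1.008) + 2(79.90) + 1(14.01) = 186.828 g/mol
Mass of C per mole = 1 × 12.01 = 12.010 g
% C = 12.010 / 186.828 × 100 = 6.43%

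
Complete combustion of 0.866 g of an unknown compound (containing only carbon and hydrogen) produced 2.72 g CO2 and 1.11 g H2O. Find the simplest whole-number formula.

mol C = 2.72 / 44.01 = 0.06180; mass C = 0.06180 × 12.01 = 0.7423 g
mol H = 2 × (1.11 / 18.02) = 0.1232; mass H = 0.1232 × 1.008 = 0.1242 g
Ratios (÷ 0.0618): C 1.000, H 1.993
≈ 1:2 → CH2

CH2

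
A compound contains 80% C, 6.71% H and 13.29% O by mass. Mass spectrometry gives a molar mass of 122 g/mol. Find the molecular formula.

Assume 100 g: 80 g C, 6.71 g H, 13.29 g O.
n(C) = 80/12.01 = 6.661, n(H) = 6.71/1.008 = 6.657, n(O) = 13.29/16.00 = 0.8306
Divide by the smallest (0.8306 mol O): C 8.019, H 8.014, O 1.000
→ C8H8O
Empirical-formula mass = 120.14 g/mol
n = 122 / 120.14 = 1.02 ≈ 1
Molecular formula = empirical formula = C8H8O

C8H8O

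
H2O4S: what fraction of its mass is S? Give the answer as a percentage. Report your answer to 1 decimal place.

Molar mass = 2(1.008) + 4(16.00) + 1(32.07) = 98.086 g/mol
Mass of S per mole = 1 × 32.07 = 32.070 g
% S = 32.070 / 98.086 × 100 = 32.7%

32.7%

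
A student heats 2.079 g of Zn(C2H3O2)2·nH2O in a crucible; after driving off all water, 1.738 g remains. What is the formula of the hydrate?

Zn(C2H3O2)2·2H2O

Mass of water lost = 2.079 − 1.738 = 0.341 g → 0.341 / 18.02 = 0.01892 mol H2O
Molar mass of Zn(C2H3O2)2 = 183.47 g/mol → mol Zn(C2H3O2)2 = 1.738 / 183.47 = 0.009473
n = 0.01892 / 0.009473 = 2.00 ≈ 2 → Zn(C2H3O2)2·2H2O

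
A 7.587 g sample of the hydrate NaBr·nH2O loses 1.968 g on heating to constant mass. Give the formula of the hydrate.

NaBr·2H2O

Mass of anhydrous NaBr = 7.587 − 1.968 = 5.619 g
mol H2O = 1.968 / 18.02 = 0.1092
Molar mass of NaBr = 102.89 g/mol → mol NaBr = 5.619 / 102.89 = 0.05461
n = 0.1092 / 0.05461 = 2.00 ≈ 2 → NaBr·2H2O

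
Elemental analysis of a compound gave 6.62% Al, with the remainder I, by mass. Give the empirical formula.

Assume 100 g: 6.62 g Al, 93.38 g I.
n(Al) = 6.62/26.98 = 0.2454, n(I) = 93.38/126.90 = 0.7359
Divide by the smallest (0.2454 mol Al): Al 1.000, I 2.999
≈ 1:3 → AlI3

AlI3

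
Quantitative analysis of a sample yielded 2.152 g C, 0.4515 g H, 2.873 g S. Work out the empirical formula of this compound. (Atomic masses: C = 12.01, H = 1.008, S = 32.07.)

C2H5S

n(C) = 2.152/12.01 = 0.1792, n(H) = 0.4515/1.008 = 0.4479, n(S) = 2.873/32.07 = 0.08959
Smallest is S at 0.08959 mol; normalising gives C 2.000, H 5.000, S 1.000
→ C2H5S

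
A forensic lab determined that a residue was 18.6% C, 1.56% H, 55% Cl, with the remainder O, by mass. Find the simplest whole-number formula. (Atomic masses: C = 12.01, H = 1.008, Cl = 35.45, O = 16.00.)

CHClO

Assume 100 g: 18.6 g C, 1.56 g H, 55 g Cl, 24.84 g O.
n(C) = 18.6/12.01 = 1.549, n(H) = 1.56/1.008 = 1.548, n(Cl) = 55/35.45 = 1.551, n(O) = 24.84/16.00 = 1.552
Smallest is H at 1.548 mol; normalising gives C 1.001, H 1.000, Cl 1.002, O 1.003
→ CHClO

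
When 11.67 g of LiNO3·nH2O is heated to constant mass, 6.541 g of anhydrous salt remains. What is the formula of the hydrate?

Mass of water lost = 11.67 − 6.541 = 5.129 g → 5.129 / 18.02 = 0.2846 mol H2O
Molar mass of LiNO3 = 68.95 g/mol → mol LiNO3 = 6.541 / 68.95 = 0.09487
n = 0.2846 / 0.09487 = 3.00 ≈ 3 → LiNO3·3H2O

LiNO3·3H2O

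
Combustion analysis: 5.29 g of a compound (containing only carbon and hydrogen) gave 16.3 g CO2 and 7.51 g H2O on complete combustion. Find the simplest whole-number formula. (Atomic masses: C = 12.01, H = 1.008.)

C4H9

mol C = 16.3 / 44.01 = 0.3704; mass C = 0.3704 × 12.01 = 4.448 g
mol H = 2 × (7.51 / 18.02) = 0.8335; mass H = 0.8335 × 1.008 = 0.8402 g
Ratios (÷ 0.3704): C 1.000, H 2.250
Multiply by 4: C 4.00, H 9.00 → C4H9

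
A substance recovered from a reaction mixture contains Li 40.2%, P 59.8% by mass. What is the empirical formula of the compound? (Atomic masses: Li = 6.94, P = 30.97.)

Assume 100 g: 40.2 g Li, 59.8 g P.
n(Li) = 40.2/6.94 = 5.793, n(P) = 59.8/30.97 = 1.931
Ratios (÷ 1.931): Li 3.000, P 1.000
≈ 3:1 → Li3P

Li3P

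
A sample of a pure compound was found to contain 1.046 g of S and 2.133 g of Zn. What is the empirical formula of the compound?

SZn

Moles — S: 1.046 / 32.07 = 0.03262 mol; Zn: 2.133 / 65.38 = 0.03262 mol
Ratios (÷ 0.03262): S 1.000, Zn 1.000
→ SZn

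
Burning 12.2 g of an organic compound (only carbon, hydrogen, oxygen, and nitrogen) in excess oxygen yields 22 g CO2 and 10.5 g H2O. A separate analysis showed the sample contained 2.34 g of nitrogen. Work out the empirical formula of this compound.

mol C = 22 / 44.01 = 0.4999; mass C = 0.4999 × 12.01 = 6.004 g
mol H = 2 × (10.5 / 18.02) = 1.165; mass H = 1.165 × 1.008 = 1.175 g
mol N = 2.34 / 14.01 = 0.1670
mass O = 12.2 − (9.518) = 2.682 g → mol O = 0.1676
Ratios (÷ 0.167): C 2.993, H 6.977, N 1.000, O 1.003
Ratio ≈ 3:7:1:1, so the empirical formula is C3H7NO

C3H7NO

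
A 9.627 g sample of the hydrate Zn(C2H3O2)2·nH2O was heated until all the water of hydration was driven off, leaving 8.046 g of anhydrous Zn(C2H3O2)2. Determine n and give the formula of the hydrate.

Mass of water lost = 9.627 − 8.046 = 1.581 g → 1.581 / 18.02 = 0.08774 mol H2O
Molar mass of Zn(C2H3O2)2 = 183.47 g/mol → mol Zn(C2H3O2)2 = 8.046 / 183.47 = 0.04386
n = 0.08774 / 0.04386 = 2.00 ≈ 2 → Zn(C2H3O2)2·2H2O

Zn(C2H3O2)2·2H2O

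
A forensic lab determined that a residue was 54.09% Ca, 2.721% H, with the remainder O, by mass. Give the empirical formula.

Assume 100 g: 54.09 g Ca, 2.721 g H, 43.189 g O.
Ca: 54.09 g ÷ 40.08 g/mol = 1.35 mol
H: 2.721 g ÷ 1.008 g/mol = 2.699 mol
O: 43.189 g ÷ 16.00 g/mol = 2.699 mol
Divide by the smallest (1.35 mol Ca): Ca 1.000, H 2.000, O 2.000
→ CaH2O2

CaH2O2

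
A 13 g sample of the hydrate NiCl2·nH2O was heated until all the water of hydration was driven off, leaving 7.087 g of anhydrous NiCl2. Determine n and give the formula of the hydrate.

Mass of water lost = 13 − 7.087 = 5.913 g → 5.913 / 18.02 = 0.3281 mol H2O
Molar mass of NiCl2 = 129.59 g/mol → mol NiCl2 = 7.087 / 129.59 = 0.05469
n = 0.3281 / 0.05469 = 6.00 ≈ 6 → NiCl2·6H2O

NiCl2·6H2O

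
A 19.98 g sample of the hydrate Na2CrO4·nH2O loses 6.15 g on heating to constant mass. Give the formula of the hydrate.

Na2CrO4·4H2O

Mass of anhydrous Na2CrO4 = 19.98 − 6.15 = 13.83 g
mol H2O = 6.15 / 18.02 = 0.3413
Molar mass of Na2CrO4 = 161.98 g/mol → mol Na2CrO4 = 13.83 / 161.98 = 0.08538
n = 0.3413 / 0.08538 = 4.00 ≈ 4 → Na2CrO4·4H2O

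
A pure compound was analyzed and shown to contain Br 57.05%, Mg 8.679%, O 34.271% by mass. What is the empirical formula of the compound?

Br2MgO6

Assume 100 g: 57.05 g Br, 8.679 g Mg, 34.271 g O.
n(Br) = 57.05/79.90 = 0.714, n(Mg) = 8.679/24.31 = 0.357, n(O) = 34.271/16.00 = 2.142
Divide by the smallest (0.357 mol Mg): Br 2.000, Mg 1.000, O 6.000
≈ 2:1:6 → Br2MgO6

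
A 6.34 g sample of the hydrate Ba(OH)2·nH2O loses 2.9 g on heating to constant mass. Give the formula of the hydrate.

Ba(OH)2·8H2O

Mass of anhydrous Ba(OH)2 = 6.34 − 2.9 = 3.44 g
mol H2O = 2.9 / 18.02 = 0.1609
Molar mass of Ba(OH)2 = 171.35 g/mol → mol Ba(OH)2 = 3.44 / 171.35 = 0.02008
n = 0.1609 / 0.02008 = 8.02 ≈ 8 → Ba(OH)2·8H2O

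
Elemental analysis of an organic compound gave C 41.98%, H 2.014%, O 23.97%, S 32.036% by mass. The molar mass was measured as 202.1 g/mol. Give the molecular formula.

C7H4O3S2

Assume 100 g: 41.98 g C, 2.014 g H, 23.97 g O, 32.036 g S.
n(C) = 41.98/12.01 = 3.495, n(H) = 2.014/1.008 = 1.998, n(O) = 23.97/16.00 = 1.498, n(S) = 32.036/32.07 = 0.9989
Smallest is S at 0.9989 mol; normalising gives C 3.499, H 2.000, O 1.500, S 1.000
×2: C 7.00, H 4.00, O 3.00, S 2.00 → C7H4O3S2
Empirical-formula mass = 200.24 g/mol
n = 202.1 / 200.24 = 1.01 ≈ 1
Molecular formula = empirical formula = C7H4O3S2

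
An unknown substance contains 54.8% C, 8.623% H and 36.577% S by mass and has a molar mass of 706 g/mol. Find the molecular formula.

C32H60S8

Assume 100 g: 54.8 g C, 8.623 g H, 36.577 g S.
Moles — C: 54.8 / 12.01 = 4.563 mol; H: 8.623 / 1.008 = 8.555 mol; S: 36.577 / 32.07 = 1.141 mol
Ratios (÷ 1.141): C 4.001, H 7.500, S 1.000
Scaling by 2: C 8.00, H 15.00, S 2.00 → C8H15S2
Empirical-formula mass = 175.34 g/mol
n = 706 / 175.34 = 4.03 ≈ 4
Molecular formula = (C8H15S2)×4 = C32H60S8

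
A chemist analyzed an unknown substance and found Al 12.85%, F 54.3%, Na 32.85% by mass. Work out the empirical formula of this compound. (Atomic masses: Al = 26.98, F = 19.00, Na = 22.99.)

Assume 100 g: 12.85 g Al, 54.3 g F, 32.85 g Na.
Moles — Al: 12.85 / 26.98 = 0.4763 mol; F: 54.3 / 19.00 = 2.858 mol; Na: 32.85 / 22.99 = 1.429 mol
Smallest is Al at 0.4763 mol; normalising gives Al 1.000, F 6.000, Na 3.000
Ratio ≈ 1:6:3, so the empirical formula is AlF6Na3

AlF6Na3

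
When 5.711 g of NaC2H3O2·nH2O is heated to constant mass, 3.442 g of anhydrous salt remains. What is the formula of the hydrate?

NaC2H3O2·3H2O

Mass of water lost = 5.711 − 3.442 = 2.269 g → 2.269 / 18.02 = 0.1259 mol H2O
Molar mass of NaC2H3O2 = 82.03 g/mol → mol NaC2H3O2 = 3.442 / 82.03 = 0.04196
n = 0.1259 / 0.04196 = 3.00 ≈ 3 → NaC2H3O2·3H2O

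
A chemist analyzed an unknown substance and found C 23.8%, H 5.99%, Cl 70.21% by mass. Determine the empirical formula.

Assume 100 g: 23.8 g C, 5.99 g H, 70.21 g Cl.
n(C) = 23.8/12.01 = 1.982, n(H) = 5.99/1.008 = 5.942, n(Cl) = 70.21/35.45 = 1.981
Smallest is Cl at 1.981 mol; normalising gives C 1.001, H 3.000, Cl 1.000
→ CH3Cl

CH3Cl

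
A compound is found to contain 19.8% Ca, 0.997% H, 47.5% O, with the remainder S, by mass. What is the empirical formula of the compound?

Assume 100 g: 19.8 g Ca, 0.997 g H, 47.5 g O, 31.7 g S.
Moles — Ca: 19.8 / 40.08 = 0.494 mol; H: 0.997 / 1.008 = 0.9891 mol; O: 47.5 / 16.00 = 2.969 mol; S: 31.7 / 32.07 = 0.9885 mol
Smallest is Ca at 0.494 mol; normalising gives Ca 1.000, H 2.002, O 6.009, S 2.001
≈ 1:2:6:2 → CaH2O6S2

CaH2O6S2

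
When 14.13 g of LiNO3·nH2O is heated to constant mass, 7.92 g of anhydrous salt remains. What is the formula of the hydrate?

LiNO3·3H2O

Mass of water lost = 14.13 − 7.92 = 6.21 g → 6.21 / 18.02 = 0.3446 mol H2O
Molar mass of LiNO3 = 68.95 g/mol → mol LiNO3 = 7.92 / 68.95 = 0.1149
n = 0.3446 / 0.1149 = 3.00 ≈ 3 → LiNO3·3H2O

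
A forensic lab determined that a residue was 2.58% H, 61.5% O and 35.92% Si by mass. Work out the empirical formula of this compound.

Assume 100 g: 2.58 g H, 61.5 g O, 35.92 g Si.
n(H) = 2.58/1.008 = 2.56, n(O) = 61.5/16.00 = 3.844, n(Si) = 35.92/28.09 = 1.279
Smallest is Si at 1.279 mol; normalising gives H 2.002, O 3.006, Si 1.000
→ H2O3Si

H2O3Si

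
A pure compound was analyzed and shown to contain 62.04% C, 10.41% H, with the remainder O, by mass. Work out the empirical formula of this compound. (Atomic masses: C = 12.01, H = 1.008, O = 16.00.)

Assume 100 g: 62.04 g C, 10.41 g H, 27.55 g O.
Moles — C: 62.04 / 12.01 = 5.166 mol; H: 10.41 / 1.008 = 10.33 mol; O: 27.55 / 16.00 = 1.722 mol
Divide by the smallest (1.722 mol O): C 3.000, H 5.998, O 1.000
→ C3H6O

C3H6O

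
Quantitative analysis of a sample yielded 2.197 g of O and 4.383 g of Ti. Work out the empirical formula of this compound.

n(O) = 2.197/16.00 = 0.1373, n(Ti) = 4.383/47.87 = 0.09156
Smallest is Ti at 0.09156 mol; normalising gives O 1.500, Ti 1.000
Scaling by 2: O 3.00, Ti 2.00 → O3Ti2

O3Ti2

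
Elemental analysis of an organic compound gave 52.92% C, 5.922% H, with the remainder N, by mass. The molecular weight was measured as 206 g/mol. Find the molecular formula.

Assume 100 g: 52.92 g C, 5.922 g H, 41.158 g N.
C: 52.92 g ÷ 12.01 g/mol = 4.406 mol
H: 5.922 g ÷ 1.008 g/mol = 5.875 mol
N: 41.158 g ÷ 14.01 g/mol = 2.938 mol
Divide by the smallest (2.938 mol N): C 1.500, H 2.000, N 1.000
×2: C 3.00, H 4.00, N 2.00 → C3H4N2
Empirical-formula mass = 68.08 g/mol
n = 206 / 68.08 = 3.03 ≈ 3
Molecular formula = (C3H4N2)×3 = C9H12N6

C9H12N6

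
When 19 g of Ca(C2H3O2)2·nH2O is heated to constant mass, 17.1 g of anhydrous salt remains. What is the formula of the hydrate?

Ca(C2H3O2)2·H2O

Mass of water lost = 19 − 17.1 = 1.9 g → 1.9 / 18.02 = 0.1054 mol H2O
Molar mass of Ca(C2H3O2)2 = 158.17 g/mol → mol Ca(C2H3O2)2 = 17.1 / 158.17 = 0.1081
n = 0.1054 / 0.1081 = 0.98 ≈ 1 → Ca(C2H3O2)2·H2O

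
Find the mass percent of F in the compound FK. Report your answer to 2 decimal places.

Molar mass = 1(19.00) + 1(39.10) = 58.100 g/mol
Mass of F per mole = 1 × 19.00 = 19.000 g
% F = 19.000 / 58.100 × 100 = 32.70%

32.70%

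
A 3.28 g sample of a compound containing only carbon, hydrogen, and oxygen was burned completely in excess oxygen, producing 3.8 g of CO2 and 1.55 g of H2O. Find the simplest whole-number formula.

C2H4O3

mol C = 3.8 / 44.01 = 0.08634; mass C = 0.08634 × 12.01 = 1.037 g
mol H = 2 × (1.55 / 18.02) = 0.1720; mass H = 0.1720 × 1.008 = 0.1734 g
mass O = 3.28 − (1.210) = 2.070 g → mol O = 0.1294
Smallest is C at 0.08634 mol; normalising gives C 1.000, H 1.992, O 1.498
Scaling by 2: C 2.00, H 3.98, O 3.00 → C2H4O3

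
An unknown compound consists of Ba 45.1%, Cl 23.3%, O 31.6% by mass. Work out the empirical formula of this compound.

Assume 100 g: 45.1 g Ba, 23.3 g Cl, 31.6 g O.
Moles — Ba: 45.1 / 137.33 = 0.3284 mol; Cl: 23.3 / 35.45 = 0.6573 mol; O: 31.6 / 16.00 = 1.975 mol
Divide by the smallest (0.3284 mol Ba): Ba 1.000, Cl 2.001, O 6.014
Ratio ≈ 1:2:6, so the empirical formula is BaCl2O6

BaCl2O6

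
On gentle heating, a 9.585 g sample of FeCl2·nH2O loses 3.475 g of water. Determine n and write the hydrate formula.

Mass of anhydrous FeCl2 = 9.585 − 3.475 = 6.11 g
mol H2O = 3.475 / 18.02 = 0.1928
Molar mass of FeCl2 = 126.75 g/mol → mol FeCl2 = 6.11 / 126.75 = 0.04821
n = 0.1928 / 0.04821 = 4.00 ≈ 4 → FeCl2·4H2O

FeCl2·4H2O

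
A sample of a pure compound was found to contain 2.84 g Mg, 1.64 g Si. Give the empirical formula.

n(Mg) = 2.84/24.31 = 0.1168, n(Si) = 1.64/28.09 = 0.05838
Divide by the smallest (0.05838 mol Si): Mg 2.001, Si 1.000
Ratio ≈ 2:1, so the empirical formula is Mg2Si

Mg2Si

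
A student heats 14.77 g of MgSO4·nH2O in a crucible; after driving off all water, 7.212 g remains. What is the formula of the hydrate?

MgSO4·7H2O

Mass of water lost = 14.77 − 7.212 = 7.558 g → 7.558 / 18.02 = 0.4194 mol H2O
Molar mass of MgSO4 = 120.38 g/mol → mol MgSO4 = 7.212 / 120.38 = 0.05991
n = 0.4194 / 0.05991 = 7.00 ≈ 7 → MgSO4·7H2O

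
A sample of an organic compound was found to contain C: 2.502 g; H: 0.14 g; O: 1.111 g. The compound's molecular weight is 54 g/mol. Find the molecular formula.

C3H2O

n(C) = 2.502/12.01 = 0.2083, n(H) = 0.14/1.008 = 0.1389, n(O) = 1.111/16.00 = 0.06944
Divide by the smallest (0.06944 mol O): C 3.000, H 2.000, O 1.000
→ C3H2O
Empirical-formula mass = 54.05 g/mol
n = 54 / 54.05 = 1.00 ≈ 1
Molecular formula = empirical formula = C3H2O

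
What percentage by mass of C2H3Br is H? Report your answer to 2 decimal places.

Molar mass = 2(12.01) + 3(1.008) + 1(79.90) = 106.944 g/mol
Mass of H per mole = 3 × 1.008 = 3.024 g
% H = 3.024 / 106.944 × 100 = 2.83%

2.83%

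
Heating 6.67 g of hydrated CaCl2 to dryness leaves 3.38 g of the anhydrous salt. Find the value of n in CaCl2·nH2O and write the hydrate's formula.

Mass of water lost = 6.67 − 3.38 = 3.29 g → 3.29 / 18.02 = 0.1826 mol H2O
Molar mass of CaCl2 = 110.98 g/mol → mol CaCl2 = 3.38 / 110.98 = 0.03046
n = 0.1826 / 0.03046 = 5.99 ≈ 6 → CaCl2·6H2O

CaCl2·6H2O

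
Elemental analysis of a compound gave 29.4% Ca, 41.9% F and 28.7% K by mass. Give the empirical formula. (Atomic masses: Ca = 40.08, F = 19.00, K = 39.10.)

Assume 100 g: 29.4 g Ca, 41.9 g F, 28.7 g K.
Moles — Ca: 29.4 / 40.08 = 0.7335 mol; F: 41.9 / 19.00 = 2.205 mol; K: 28.7 / 39.10 = 0.734 mol
Divide by the smallest (0.7335 mol Ca): Ca 1.000, F 3.006, K 1.001
→ CaF3K

CaF3K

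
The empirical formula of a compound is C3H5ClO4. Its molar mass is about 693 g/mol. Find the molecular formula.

C15H25Cl5O20

Empirical-formula mass = 140.52 g/mol
n = 693 / 140.52 = 4.93 ≈ 5
Molecular formula = (C3H5ClO4)5 = C15H25Cl5O20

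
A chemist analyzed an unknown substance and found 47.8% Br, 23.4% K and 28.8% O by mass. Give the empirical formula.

BrKO3

Assume 100 g: 47.8 g Br, 23.4 g K, 28.8 g O.
Br: 47.8 g ÷ 79.90 g/mol = 0.5982 mol
K: 23.4 g ÷ 39.10 g/mol = 0.5985 mol
O: 28.8 g ÷ 16.00 g/mol = 1.8 mol
Divide by the smallest (0.5982 mol Br): Br 1.000, K 1.000, O 3.009
→ BrKO3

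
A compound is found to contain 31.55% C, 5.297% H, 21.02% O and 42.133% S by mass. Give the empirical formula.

C2H4OS

Assume 100 g: 31.55 g C, 5.297 g H, 21.02 g O, 42.133 g S.
Moles — C: 31.55 / 12.01 = 2.627 mol; H: 5.297 / 1.008 = 5.255 mol; O: 21.02 / 16.00 = 1.314 mol; S: 42.133 / 32.07 = 1.314 mol
Smallest is O at 1.314 mol; normalising gives C 2.000, H 4.000, O 1.000, S 1.000
Ratio ≈ 2:4:1:1, so the empirical formula is C2H4OS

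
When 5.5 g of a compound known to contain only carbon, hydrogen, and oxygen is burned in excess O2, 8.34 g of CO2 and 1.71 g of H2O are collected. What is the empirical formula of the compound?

mol C = 8.34 / 44.01 = 0.1895; mass C = 0.1895 × 12.01 = 2.276 g
mol H = 2 × (1.71 / 18.02) = 0.1898; mass H = 0.1898 × 1.008 = 0.1913 g
mass O = 5.5 − (2.467) = 3.033 g → mol O = 0.1895
Divide by the smallest (0.1895 mol C): C 1.000, H 1.002, O 1.000
→ CHO

CHO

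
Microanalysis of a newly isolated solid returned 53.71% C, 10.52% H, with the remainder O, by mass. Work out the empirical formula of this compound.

Assume 100 g: 53.71 g C, 10.52 g H, 35.77 g O.
Moles — C: 53.71 / 12.01 = 4.472 mol; H: 10.52 / 1.008 = 10.44 mol; O: 35.77 / 16.00 = 2.236 mol
Ratios (÷ 2.236): C 2.000, H 4.668, O 1.000
Scaling by 3: C 6.00, H 14.00, O 3.00 → C6H14O3

C6H14O3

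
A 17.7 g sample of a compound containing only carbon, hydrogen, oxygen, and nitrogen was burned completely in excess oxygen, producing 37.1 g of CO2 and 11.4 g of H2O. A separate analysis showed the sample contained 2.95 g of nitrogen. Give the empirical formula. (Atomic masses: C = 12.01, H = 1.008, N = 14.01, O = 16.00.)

C4H6NO

mol C = 37.1 / 44.01 = 0.8430; mass C = 0.8430 × 12.01 = 10.12 g
mol H = 2 × (11.4 / 18.02) = 1.265; mass H = 1.265 × 1.008 = 1.275 g
mol N = 2.95 / 14.01 = 0.2106
mass O = 17.7 − (14.35) = 3.350 g → mol O = 0.2094
Smallest is O at 0.2094 mol; normalising gives C 4.026, H 6.042, N 1.006, O 1.000
≈ 4:6:1:1 → C4H6NO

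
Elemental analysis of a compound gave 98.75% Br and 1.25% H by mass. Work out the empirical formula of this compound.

BrH

Assume 100 g: 98.75 g Br, 1.25 g H.
Moles — Br: 98.75 / 79.90 = 1.236 mol; H: 1.25 / 1.008 = 1.24 mol
Ratios (÷ 1.236): Br 1.000, H 1.003
→ BrH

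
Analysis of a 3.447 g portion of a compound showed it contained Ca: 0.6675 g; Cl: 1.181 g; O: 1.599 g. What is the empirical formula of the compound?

CaCl2O6

Moles — Ca: 0.6675 / 40.08 = 0.01665 mol; Cl: 1.181 / 35.45 = 0.03331 mol; O: 1.599 / 16.00 = 0.09994 mol
Smallest is Ca at 0.01665 mol; normalising gives Ca 1.000, Cl 2.000, O 6.001
Ratio ≈ 1:2:6, so the empirical formula is CaCl2O6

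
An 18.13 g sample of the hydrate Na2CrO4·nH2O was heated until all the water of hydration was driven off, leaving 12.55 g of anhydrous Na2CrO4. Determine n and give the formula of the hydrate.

Mass of water lost = 18.13 − 12.55 = 5.58 g → 5.58 / 18.02 = 0.3097 mol H2O
Molar mass of Na2CrO4 = 161.98 g/mol → mol Na2CrO4 = 12.55 / 161.98 = 0.07748
n = 0.3097 / 0.07748 = 4.00 ≈ 4 → Na2CrO4·4H2O

Na2CrO4·4H2O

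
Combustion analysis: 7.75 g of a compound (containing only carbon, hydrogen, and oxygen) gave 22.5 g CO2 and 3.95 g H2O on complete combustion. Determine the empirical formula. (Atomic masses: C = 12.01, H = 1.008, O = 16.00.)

C7H6O

mol C = 22.5 / 44.01 = 0.5112; mass C = 0.5112 × 12.01 = 6.140 g
mol H = 2 × (3.95 / 18.02) = 0.4384; mass H = 0.4384 × 1.008 = 0.4419 g
mass O = 7.75 − (6.582) = 1.168 g → mol O = 0.07300
Smallest is O at 0.073 mol; normalising gives C 7.003, H 6.005, O 1.000
≈ 7:6:1 → C7H6O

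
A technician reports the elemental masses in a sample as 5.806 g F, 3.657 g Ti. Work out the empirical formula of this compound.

Moles — F: 5.806 / 19.00 = 0.3056 mol; Ti: 3.657 / 47.87 = 0.07639 mol
Divide by the smallest (0.07639 mol Ti): F 4.000, Ti 1.000
Ratio ≈ 4:1, so the empirical formula is F4Ti

F4Ti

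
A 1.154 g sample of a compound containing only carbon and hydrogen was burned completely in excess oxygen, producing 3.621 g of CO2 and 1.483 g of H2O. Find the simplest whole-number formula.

CH2

mol C = 3.621 / 44.01 = 0.08228; mass C = 0.08228 × 12.01 = 0.9881 g
mol H = 2 × (1.483 / 18.02) = 0.1646; mass H = 0.1646 × 1.008 = 0.1659 g
Ratios (÷ 0.08228): C 1.000, H 2.001
→ CH2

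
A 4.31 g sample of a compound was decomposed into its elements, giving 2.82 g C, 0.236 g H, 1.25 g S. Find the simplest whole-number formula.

C6H6S

C: 2.82 g ÷ 12.01 g/mol = 0.2348 mol
H: 0.236 g ÷ 1.008 g/mol = 0.2341 mol
S: 1.25 g ÷ 32.07 g/mol = 0.03898 mol
Ratios (÷ 0.03898): C 6.024, H 6.007, S 1.000
Ratio ≈ 6:6:1, so the empirical formula is C6H6S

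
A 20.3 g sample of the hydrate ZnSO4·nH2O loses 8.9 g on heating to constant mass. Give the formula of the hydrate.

ZnSO4·7H2O

Mass of anhydrous ZnSO4 = 20.3 − 8.9 = 11.4 g
mol H2O = 8.9 / 18.02 = 0.4939
Molar mass of ZnSO4 = 161.45 g/mol → mol ZnSO4 = 11.4 / 161.45 = 0.07061
n = 0.4939 / 0.07061 = 6.99 ≈ 7 → ZnSO4·7H2O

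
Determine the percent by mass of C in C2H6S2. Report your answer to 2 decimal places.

Molar mass = 2(12.01) + 6(1.008) + 2(32.07) = 94.208 g/mol
Mass of C per mole = 2 × 12.01 = 24.020 g
% C = 24.020 / 94.208 × 100 = 25.50%

25.50%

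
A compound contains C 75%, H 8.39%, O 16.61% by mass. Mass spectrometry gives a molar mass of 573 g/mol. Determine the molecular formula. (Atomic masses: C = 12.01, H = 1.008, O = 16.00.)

C36H48O6

Assume 100 g: 75 g C, 8.39 g H, 16.61 g O.
C: 75 g ÷ 12.01 g/mol = 6.245 mol
H: 8.39 g ÷ 1.008 g/mol = 8.323 mol
O: 16.61 g ÷ 16.00 g/mol = 1.038 mol
Divide by the smallest (1.038 mol O): C 6.015, H 8.018, O 1.000
→ C6H8O
Empirical-formula mass = 96.12 g/mol
n = 573 / 96.12 = 5.96 ≈ 6
Molecular formula = (C6H8O)×6 = C36H48O6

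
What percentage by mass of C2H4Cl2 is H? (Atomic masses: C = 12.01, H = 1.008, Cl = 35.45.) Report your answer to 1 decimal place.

4.1%

Molar mass = 2(12.01) + 4(1.008) + 2(35.45) = 98.952 g/mol
Mass of H per mole = 4 × 1.008 = 4.032 g
% H = 4.032 / 98.952 × 100 = 4.1%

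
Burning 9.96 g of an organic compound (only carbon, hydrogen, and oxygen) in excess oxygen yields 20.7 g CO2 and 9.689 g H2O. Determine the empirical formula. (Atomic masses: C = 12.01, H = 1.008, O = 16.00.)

C7H16O3

mol C = 20.7 / 44.01 = 0.4703; mass C = 0.4703 × 12.01 = 5.649 g
mol H = 2 × (9.689 / 18.02) = 1.075; mass H = 1.075 × 1.008 = 1.084 g
mass O = 9.96 − (6.733) = 3.227 g → mol O = 0.2017
Ratios (÷ 0.2017): C 2.332, H 5.332, O 1.000
×3: C 7.00, H 15.99, O 3.00 → C7H16O3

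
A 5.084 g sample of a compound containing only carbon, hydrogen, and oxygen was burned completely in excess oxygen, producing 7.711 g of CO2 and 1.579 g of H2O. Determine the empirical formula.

CHO

mol C = 7.711 / 44.01 = 0.1752; mass C = 0.1752 × 12.01 = 2.104 g
mol H = 2 × (1.579 / 18.02) = 0.1752; mass H = 0.1752 × 1.008 = 0.1767 g
mass O = 5.084 − (2.281) = 2.803 g → mol O = 0.1752
Divide by the smallest (0.1752 mol O): C 1.000, H 1.000, O 1.000
≈ 1:1:1 → CHO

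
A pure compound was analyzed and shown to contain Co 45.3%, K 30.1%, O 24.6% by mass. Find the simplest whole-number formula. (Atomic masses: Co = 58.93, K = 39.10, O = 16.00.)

CoKO2

Assume 100 g: 45.3 g Co, 30.1 g K, 24.6 g O.
n(Co) = 45.3/58.93 = 0.7687, n(K) = 30.1/39.10 = 0.7698, n(O) = 24.6/16.00 = 1.538
Divide by the smallest (0.7687 mol Co): Co 1.000, K 1.001, O 2.000
Ratio ≈ 1:1:2, so the empirical formula is CoKO2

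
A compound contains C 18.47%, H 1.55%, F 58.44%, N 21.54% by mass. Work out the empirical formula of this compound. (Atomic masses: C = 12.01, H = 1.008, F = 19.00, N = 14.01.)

CHF2N

Assume 100 g: 18.47 g C, 1.55 g H, 58.44 g F, 21.54 g N.
n(C) = 18.47/12.01 = 1.538, n(H) = 1.55/1.008 = 1.538, n(F) = 58.44/19.00 = 3.076, n(N) = 21.54/14.01 = 1.537
Smallest is N at 1.537 mol; normalising gives C 1.000, H 1.000, F 2.001, N 1.000
→ CHF2N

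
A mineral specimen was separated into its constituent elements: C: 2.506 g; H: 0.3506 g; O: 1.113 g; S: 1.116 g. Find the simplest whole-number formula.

C6H10O2S

Moles — C: 2.506 / 12.01 = 0.2087 mol; H: 0.3506 / 1.008 = 0.3478 mol; O: 1.113 / 16.00 = 0.06956 mol; S: 1.116 / 32.07 = 0.0348 mol
Divide by the smallest (0.0348 mol S): C 5.996, H 9.995, O 1.999, S 1.000
≈ 6:10:2:1 → C6H10O2S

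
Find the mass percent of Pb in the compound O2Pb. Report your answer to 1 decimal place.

86.6%

Molar mass = 2(16.00) + 1(207.2) = 239.200 g/mol
Mass of Pb per mole = 1 × 207.2 = 207.200 g
% Pb = 207.200 / 239.200 × 100 = 86.6%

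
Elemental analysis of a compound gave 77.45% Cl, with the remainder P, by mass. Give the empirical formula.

Assume 100 g: 77.45 g Cl, 22.55 g P.
n(Cl) = 77.45/35.45 = 2.185, n(P) = 22.55/30.97 = 0.7281
Divide by the smallest (0.7281 mol P): Cl 3.001, P 1.000
→ Cl3P

Cl3P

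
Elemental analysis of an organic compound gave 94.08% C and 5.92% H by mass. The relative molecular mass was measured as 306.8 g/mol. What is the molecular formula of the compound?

Assume 100 g: 94.08 g C, 5.92 g H.
n(C) = 94.08/12.01 = 7.833, n(H) = 5.92/1.008 = 5.873
Smallest is H at 5.873 mol; normalising gives C 1.334, H 1.000
×3: C 4.00, H 3.00 → C4H3
Empirical-formula mass = 51.06 g/mol
n = 306.8 / 51.06 = 6.01 ≈ 6
Molecular formula = (C4H3)×6 = C24H18

C24H18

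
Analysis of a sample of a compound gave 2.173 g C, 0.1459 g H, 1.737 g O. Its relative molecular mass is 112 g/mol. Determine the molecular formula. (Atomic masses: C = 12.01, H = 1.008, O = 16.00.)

C: 2.173 g ÷ 12.01 g/mol = 0.1809 mol
H: 0.1459 g ÷ 1.008 g/mol = 0.1447 mol
O: 1.737 g ÷ 16.00 g/mol = 0.1086 mol
Ratios (÷ 0.1086): C 1.667, H 1.333, O 1.000
Multiply by 3: C 5.00, H 4.00, O 3.00 → C5H4O3
Empirical-formula mass = 112.08 g/mol
n = 112 / 112.08 = 1.00 ≈ 1
Molecular formula = empirical formula = C5H4O3

C5H4O3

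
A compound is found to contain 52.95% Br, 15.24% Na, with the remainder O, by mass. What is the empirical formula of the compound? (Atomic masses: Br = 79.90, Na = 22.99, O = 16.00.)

Assume 100 g: 52.95 g Br, 15.24 g Na, 31.81 g O.
Br: 52.95 g ÷ 79.90 g/mol = 0.6627 mol
Na: 15.24 g ÷ 22.99 g/mol = 0.6629 mol
O: 31.81 g ÷ 16.00 g/mol = 1.988 mol
Divide by the smallest (0.6627 mol Br): Br 1.000, Na 1.000, O 3.000
Ratio ≈ 1:1:3, so the empirical formula is BrNaO3

BrNaO3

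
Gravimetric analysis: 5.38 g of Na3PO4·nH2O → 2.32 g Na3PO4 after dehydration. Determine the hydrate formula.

Mass of water lost = 5.38 − 2.32 = 3.06 g → 3.06 / 18.02 = 0.1698 mol H2O
Molar mass of Na3PO4 = 163.94 g/mol → mol Na3PO4 = 2.32 / 163.94 = 0.01415
n = 0.1698 / 0.01415 = 12.00 ≈ 12 → Na3PO4·12H2O

Na3PO4·12H2O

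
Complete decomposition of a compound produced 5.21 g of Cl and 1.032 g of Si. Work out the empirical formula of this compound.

Cl: 5.21 g ÷ 35.45 g/mol = 0.147 mol
Si: 1.032 g ÷ 28.09 g/mol = 0.03674 mol
Divide by the smallest (0.03674 mol Si): Cl 4.000, Si 1.000
≈ 4:1 → Cl4Si

Cl4Si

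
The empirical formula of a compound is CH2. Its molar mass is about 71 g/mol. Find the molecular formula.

C5H10

Empirical-formula mass = 14.03 g/mol
n = 71 / 14.03 = 5.06 ≈ 5
Molecular formula = (CH2)5 = C5H10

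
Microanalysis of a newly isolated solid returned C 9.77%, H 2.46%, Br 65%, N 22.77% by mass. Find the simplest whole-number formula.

Assume 100 g: 9.77 g C, 2.46 g H, 65 g Br, 22.77 g N.
C: 9.77 g ÷ 12.01 g/mol = 0.8135 mol
H: 2.46 g ÷ 1.008 g/mol = 2.44 mol
Br: 65 g ÷ 79.90 g/mol = 0.8135 mol
N: 22.77 g ÷ 14.01 g/mol = 1.625 mol
Divide by the smallest (0.8135 mol C): C 1.000, H 3.000, Br 1.000, N 1.998
→ CH3BrN2

CH3BrN2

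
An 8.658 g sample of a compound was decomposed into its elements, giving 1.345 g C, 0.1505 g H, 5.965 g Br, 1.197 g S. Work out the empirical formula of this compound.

n(C) = 1.345/12.01 = 0.112, n(H) = 0.1505/1.008 = 0.1493, n(Br) = 5.965/79.90 = 0.07466, n(S) = 1.197/32.07 = 0.03732
Ratios (÷ 0.03732): C 3.000, H 4.000, Br 2.000, S 1.000
→ C3H4Br2S

C3H4Br2S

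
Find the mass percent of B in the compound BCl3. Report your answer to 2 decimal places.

Molar mass = 1(10.81) + 3(35.45) = 117.160 g/mol
Mass of B per mole = 1 × 10.81 = 10.810 g
% B = 10.810 / 117.160 × 100 = 9.23%

9.23%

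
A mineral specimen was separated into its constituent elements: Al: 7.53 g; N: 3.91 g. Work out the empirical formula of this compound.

AlN

n(Al) = 7.53/26.98 = 0.2791, n(N) = 3.91/14.01 = 0.2791
Ratios (÷ 0.2791): Al 1.000, N 1.000
→ AlN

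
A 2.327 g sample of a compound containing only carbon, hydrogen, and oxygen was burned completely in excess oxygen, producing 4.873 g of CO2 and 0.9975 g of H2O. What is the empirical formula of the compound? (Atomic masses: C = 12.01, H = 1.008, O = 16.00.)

mol C = 4.873 / 44.01 = 0.1107; mass C = 0.1107 × 12.01 = 1.330 g
mol H = 2 × (0.9975 / 18.02) = 0.1107; mass H = 0.1107 × 1.008 = 0.1116 g
mass O = 2.327 − (1.441) = 0.8856 g → mol O = 0.05535
Ratios (÷ 0.05535): C 2.000, H 2.000, O 1.000
≈ 2:2:1 → C2H2O

C2H2O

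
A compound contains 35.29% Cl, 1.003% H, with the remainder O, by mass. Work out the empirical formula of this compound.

Assume 100 g: 35.29 g Cl, 1.003 g H, 63.707 g O.
Cl: 35.29 g ÷ 35.45 g/mol = 0.9955 mol
H: 1.003 g ÷ 1.008 g/mol = 0.995 mol
O: 63.707 g ÷ 16.00 g/mol = 3.982 mol
Smallest is H at 0.995 mol; normalising gives Cl 1.000, H 1.000, O 4.002
→ ClHO4

ClHO4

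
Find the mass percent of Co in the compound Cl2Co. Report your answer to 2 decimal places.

Molar mass = 2(35.45) + 1(58.93) = 129.830 g/mol
Mass of Co per mole = 1 × 58.93 = 58.930 g
% Co = 58.930 / 129.830 × 100 = 45.39%

45.39%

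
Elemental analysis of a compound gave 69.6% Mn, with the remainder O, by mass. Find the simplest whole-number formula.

Mn2O3

Assume 100 g: 69.6 g Mn, 30.4 g O.
Mn: 69.6 g ÷ 54.94 g/mol = 1.267 mol
O: 30.4 g ÷ 16.00 g/mol = 1.9 mol
Divide by the smallest (1.267 mol Mn): Mn 1.000, O 1.500
Multiply by 2: Mn 2.00, O 3.00 → Mn2O3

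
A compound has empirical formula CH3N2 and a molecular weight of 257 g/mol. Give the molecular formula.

C6H18N12

Empirical-formula mass = 43.05 g/mol
n = 257 / 43.05 = 5.97 ≈ 6
Molecular formula = (CH3N2)6 = C6H18N12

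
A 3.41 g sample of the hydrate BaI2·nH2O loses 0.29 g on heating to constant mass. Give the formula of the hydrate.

Mass of anhydrous BaI2 = 3.41 − 0.29 = 3.12 g
mol H2O = 0.29 / 18.02 = 0.01609
Molar mass of BaI2 = 391.13 g/mol → mol BaI2 = 3.12 / 391.13 = 0.007977
n = 0.01609 / 0.007977 = 2.02 ≈ 2 → BaI2·2H2O

BaI2·2H2O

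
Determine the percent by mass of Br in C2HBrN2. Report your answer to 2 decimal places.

Molar mass = 2(12.01) + 1(1.008) + 1(79.90) + 2(14.01) = 132.948 g/mol
Mass of Br per mole = 1 × 79.90 = 79.900 g
% Br = 79.900 / 132.948 × 100 = 60.10%

60.10%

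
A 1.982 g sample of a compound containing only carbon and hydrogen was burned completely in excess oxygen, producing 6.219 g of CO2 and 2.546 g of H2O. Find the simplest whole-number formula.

mol C = 6.219 / 44.01 = 0.1413; mass C = 0.1413 × 12.01 = 1.697 g
mol H = 2 × (2.546 / 18.02) = 0.2826; mass H = 0.2826 × 1.008 = 0.2848 g
Ratios (÷ 0.1413): C 1.000, H 2.000
≈ 1:2 → CH2

CH2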